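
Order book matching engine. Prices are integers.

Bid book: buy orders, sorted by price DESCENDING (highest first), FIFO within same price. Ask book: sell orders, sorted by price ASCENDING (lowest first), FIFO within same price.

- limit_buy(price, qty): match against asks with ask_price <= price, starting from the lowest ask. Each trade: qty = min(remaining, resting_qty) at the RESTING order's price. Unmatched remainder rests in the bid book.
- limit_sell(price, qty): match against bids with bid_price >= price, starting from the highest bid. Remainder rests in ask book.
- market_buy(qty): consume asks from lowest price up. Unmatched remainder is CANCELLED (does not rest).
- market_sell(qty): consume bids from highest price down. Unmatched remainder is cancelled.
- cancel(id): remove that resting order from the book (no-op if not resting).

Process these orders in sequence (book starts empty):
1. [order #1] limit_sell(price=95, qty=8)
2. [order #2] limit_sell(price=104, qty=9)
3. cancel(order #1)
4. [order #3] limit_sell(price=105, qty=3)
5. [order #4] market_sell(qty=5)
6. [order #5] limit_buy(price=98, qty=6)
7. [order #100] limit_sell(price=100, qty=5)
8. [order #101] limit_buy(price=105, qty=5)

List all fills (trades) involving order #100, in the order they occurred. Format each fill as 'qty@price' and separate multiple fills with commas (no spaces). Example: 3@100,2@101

Answer: 5@100

Derivation:
After op 1 [order #1] limit_sell(price=95, qty=8): fills=none; bids=[-] asks=[#1:8@95]
After op 2 [order #2] limit_sell(price=104, qty=9): fills=none; bids=[-] asks=[#1:8@95 #2:9@104]
After op 3 cancel(order #1): fills=none; bids=[-] asks=[#2:9@104]
After op 4 [order #3] limit_sell(price=105, qty=3): fills=none; bids=[-] asks=[#2:9@104 #3:3@105]
After op 5 [order #4] market_sell(qty=5): fills=none; bids=[-] asks=[#2:9@104 #3:3@105]
After op 6 [order #5] limit_buy(price=98, qty=6): fills=none; bids=[#5:6@98] asks=[#2:9@104 #3:3@105]
After op 7 [order #100] limit_sell(price=100, qty=5): fills=none; bids=[#5:6@98] asks=[#100:5@100 #2:9@104 #3:3@105]
After op 8 [order #101] limit_buy(price=105, qty=5): fills=#101x#100:5@100; bids=[#5:6@98] asks=[#2:9@104 #3:3@105]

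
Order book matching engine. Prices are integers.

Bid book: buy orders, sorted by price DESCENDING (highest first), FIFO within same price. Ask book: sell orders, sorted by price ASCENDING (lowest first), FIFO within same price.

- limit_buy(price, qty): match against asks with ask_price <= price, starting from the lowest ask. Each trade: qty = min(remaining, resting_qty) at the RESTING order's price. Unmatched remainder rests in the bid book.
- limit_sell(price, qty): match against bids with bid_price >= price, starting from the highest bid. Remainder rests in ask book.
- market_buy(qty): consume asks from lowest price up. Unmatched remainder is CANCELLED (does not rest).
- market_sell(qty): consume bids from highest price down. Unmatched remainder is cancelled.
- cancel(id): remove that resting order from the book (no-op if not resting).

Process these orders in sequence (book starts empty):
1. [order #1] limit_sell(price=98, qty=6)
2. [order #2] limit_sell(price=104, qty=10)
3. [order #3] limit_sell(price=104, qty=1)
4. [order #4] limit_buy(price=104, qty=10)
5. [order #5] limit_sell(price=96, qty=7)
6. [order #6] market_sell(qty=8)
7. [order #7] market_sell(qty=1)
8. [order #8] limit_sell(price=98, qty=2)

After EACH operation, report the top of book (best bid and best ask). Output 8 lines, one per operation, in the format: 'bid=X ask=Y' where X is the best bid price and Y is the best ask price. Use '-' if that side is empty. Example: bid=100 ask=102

Answer: bid=- ask=98
bid=- ask=98
bid=- ask=98
bid=- ask=104
bid=- ask=96
bid=- ask=96
bid=- ask=96
bid=- ask=96

Derivation:
After op 1 [order #1] limit_sell(price=98, qty=6): fills=none; bids=[-] asks=[#1:6@98]
After op 2 [order #2] limit_sell(price=104, qty=10): fills=none; bids=[-] asks=[#1:6@98 #2:10@104]
After op 3 [order #3] limit_sell(price=104, qty=1): fills=none; bids=[-] asks=[#1:6@98 #2:10@104 #3:1@104]
After op 4 [order #4] limit_buy(price=104, qty=10): fills=#4x#1:6@98 #4x#2:4@104; bids=[-] asks=[#2:6@104 #3:1@104]
After op 5 [order #5] limit_sell(price=96, qty=7): fills=none; bids=[-] asks=[#5:7@96 #2:6@104 #3:1@104]
After op 6 [order #6] market_sell(qty=8): fills=none; bids=[-] asks=[#5:7@96 #2:6@104 #3:1@104]
After op 7 [order #7] market_sell(qty=1): fills=none; bids=[-] asks=[#5:7@96 #2:6@104 #3:1@104]
After op 8 [order #8] limit_sell(price=98, qty=2): fills=none; bids=[-] asks=[#5:7@96 #8:2@98 #2:6@104 #3:1@104]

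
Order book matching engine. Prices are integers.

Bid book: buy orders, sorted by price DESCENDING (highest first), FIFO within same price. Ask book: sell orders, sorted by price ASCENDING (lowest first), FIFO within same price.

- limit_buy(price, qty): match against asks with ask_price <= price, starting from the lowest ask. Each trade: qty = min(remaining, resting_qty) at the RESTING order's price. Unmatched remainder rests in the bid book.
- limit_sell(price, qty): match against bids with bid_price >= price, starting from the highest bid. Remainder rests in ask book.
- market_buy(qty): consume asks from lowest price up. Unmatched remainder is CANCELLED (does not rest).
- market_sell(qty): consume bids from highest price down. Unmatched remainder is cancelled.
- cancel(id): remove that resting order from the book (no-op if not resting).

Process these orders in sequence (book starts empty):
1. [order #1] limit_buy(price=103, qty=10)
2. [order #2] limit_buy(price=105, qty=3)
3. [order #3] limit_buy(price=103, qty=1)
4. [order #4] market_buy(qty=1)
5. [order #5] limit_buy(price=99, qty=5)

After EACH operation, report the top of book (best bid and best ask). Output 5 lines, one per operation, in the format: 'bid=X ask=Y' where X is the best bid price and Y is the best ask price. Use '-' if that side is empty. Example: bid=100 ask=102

After op 1 [order #1] limit_buy(price=103, qty=10): fills=none; bids=[#1:10@103] asks=[-]
After op 2 [order #2] limit_buy(price=105, qty=3): fills=none; bids=[#2:3@105 #1:10@103] asks=[-]
After op 3 [order #3] limit_buy(price=103, qty=1): fills=none; bids=[#2:3@105 #1:10@103 #3:1@103] asks=[-]
After op 4 [order #4] market_buy(qty=1): fills=none; bids=[#2:3@105 #1:10@103 #3:1@103] asks=[-]
After op 5 [order #5] limit_buy(price=99, qty=5): fills=none; bids=[#2:3@105 #1:10@103 #3:1@103 #5:5@99] asks=[-]

Answer: bid=103 ask=-
bid=105 ask=-
bid=105 ask=-
bid=105 ask=-
bid=105 ask=-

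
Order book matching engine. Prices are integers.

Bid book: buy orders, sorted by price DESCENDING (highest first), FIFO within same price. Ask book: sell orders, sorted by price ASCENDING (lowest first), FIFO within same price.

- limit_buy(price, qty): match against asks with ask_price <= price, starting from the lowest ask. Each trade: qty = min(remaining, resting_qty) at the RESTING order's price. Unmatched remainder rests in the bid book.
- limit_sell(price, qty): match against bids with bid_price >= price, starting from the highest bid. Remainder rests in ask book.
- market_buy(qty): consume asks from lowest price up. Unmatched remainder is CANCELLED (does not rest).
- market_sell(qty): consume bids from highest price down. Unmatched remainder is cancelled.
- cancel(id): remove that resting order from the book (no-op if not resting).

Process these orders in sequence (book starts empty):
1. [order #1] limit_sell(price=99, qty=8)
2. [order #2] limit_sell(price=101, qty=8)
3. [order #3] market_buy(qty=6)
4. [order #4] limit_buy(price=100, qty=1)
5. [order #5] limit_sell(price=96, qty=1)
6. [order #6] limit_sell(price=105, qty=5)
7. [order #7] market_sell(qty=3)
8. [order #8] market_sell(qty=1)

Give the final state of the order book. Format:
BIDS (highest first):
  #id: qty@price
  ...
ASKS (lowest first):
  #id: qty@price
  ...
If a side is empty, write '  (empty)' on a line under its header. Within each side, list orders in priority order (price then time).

Answer: BIDS (highest first):
  (empty)
ASKS (lowest first):
  #5: 1@96
  #1: 1@99
  #2: 8@101
  #6: 5@105

Derivation:
After op 1 [order #1] limit_sell(price=99, qty=8): fills=none; bids=[-] asks=[#1:8@99]
After op 2 [order #2] limit_sell(price=101, qty=8): fills=none; bids=[-] asks=[#1:8@99 #2:8@101]
After op 3 [order #3] market_buy(qty=6): fills=#3x#1:6@99; bids=[-] asks=[#1:2@99 #2:8@101]
After op 4 [order #4] limit_buy(price=100, qty=1): fills=#4x#1:1@99; bids=[-] asks=[#1:1@99 #2:8@101]
After op 5 [order #5] limit_sell(price=96, qty=1): fills=none; bids=[-] asks=[#5:1@96 #1:1@99 #2:8@101]
After op 6 [order #6] limit_sell(price=105, qty=5): fills=none; bids=[-] asks=[#5:1@96 #1:1@99 #2:8@101 #6:5@105]
After op 7 [order #7] market_sell(qty=3): fills=none; bids=[-] asks=[#5:1@96 #1:1@99 #2:8@101 #6:5@105]
After op 8 [order #8] market_sell(qty=1): fills=none; bids=[-] asks=[#5:1@96 #1:1@99 #2:8@101 #6:5@105]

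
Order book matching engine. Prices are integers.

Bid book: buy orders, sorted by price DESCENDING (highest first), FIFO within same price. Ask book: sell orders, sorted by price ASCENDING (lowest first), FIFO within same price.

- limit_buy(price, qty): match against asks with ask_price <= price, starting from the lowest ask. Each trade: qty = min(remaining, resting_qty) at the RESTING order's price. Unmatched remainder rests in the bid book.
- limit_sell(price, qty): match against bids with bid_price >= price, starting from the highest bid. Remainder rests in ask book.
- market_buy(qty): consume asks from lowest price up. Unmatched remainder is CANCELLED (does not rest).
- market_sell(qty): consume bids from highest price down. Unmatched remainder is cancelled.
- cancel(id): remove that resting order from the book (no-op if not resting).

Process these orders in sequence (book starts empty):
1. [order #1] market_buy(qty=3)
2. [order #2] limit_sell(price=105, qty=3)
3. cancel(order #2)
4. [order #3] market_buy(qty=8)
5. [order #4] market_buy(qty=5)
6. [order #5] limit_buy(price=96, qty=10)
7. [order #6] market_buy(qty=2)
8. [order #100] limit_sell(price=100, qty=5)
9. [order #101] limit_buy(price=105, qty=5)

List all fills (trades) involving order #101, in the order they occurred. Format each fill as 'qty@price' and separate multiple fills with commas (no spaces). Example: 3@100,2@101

Answer: 5@100

Derivation:
After op 1 [order #1] market_buy(qty=3): fills=none; bids=[-] asks=[-]
After op 2 [order #2] limit_sell(price=105, qty=3): fills=none; bids=[-] asks=[#2:3@105]
After op 3 cancel(order #2): fills=none; bids=[-] asks=[-]
After op 4 [order #3] market_buy(qty=8): fills=none; bids=[-] asks=[-]
After op 5 [order #4] market_buy(qty=5): fills=none; bids=[-] asks=[-]
After op 6 [order #5] limit_buy(price=96, qty=10): fills=none; bids=[#5:10@96] asks=[-]
After op 7 [order #6] market_buy(qty=2): fills=none; bids=[#5:10@96] asks=[-]
After op 8 [order #100] limit_sell(price=100, qty=5): fills=none; bids=[#5:10@96] asks=[#100:5@100]
After op 9 [order #101] limit_buy(price=105, qty=5): fills=#101x#100:5@100; bids=[#5:10@96] asks=[-]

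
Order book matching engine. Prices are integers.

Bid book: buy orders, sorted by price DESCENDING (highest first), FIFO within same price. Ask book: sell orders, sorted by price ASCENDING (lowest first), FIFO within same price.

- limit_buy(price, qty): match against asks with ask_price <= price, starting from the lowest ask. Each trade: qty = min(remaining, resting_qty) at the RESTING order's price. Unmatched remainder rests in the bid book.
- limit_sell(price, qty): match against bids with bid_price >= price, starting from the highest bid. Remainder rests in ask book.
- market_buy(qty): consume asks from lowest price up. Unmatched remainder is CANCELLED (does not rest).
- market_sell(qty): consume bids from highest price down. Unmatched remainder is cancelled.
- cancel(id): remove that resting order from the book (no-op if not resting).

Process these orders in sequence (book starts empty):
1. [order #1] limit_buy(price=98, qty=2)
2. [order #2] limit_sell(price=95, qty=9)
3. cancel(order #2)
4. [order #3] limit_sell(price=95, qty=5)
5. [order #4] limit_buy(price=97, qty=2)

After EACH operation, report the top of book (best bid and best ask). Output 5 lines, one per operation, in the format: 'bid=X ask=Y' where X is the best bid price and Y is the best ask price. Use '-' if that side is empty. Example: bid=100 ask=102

After op 1 [order #1] limit_buy(price=98, qty=2): fills=none; bids=[#1:2@98] asks=[-]
After op 2 [order #2] limit_sell(price=95, qty=9): fills=#1x#2:2@98; bids=[-] asks=[#2:7@95]
After op 3 cancel(order #2): fills=none; bids=[-] asks=[-]
After op 4 [order #3] limit_sell(price=95, qty=5): fills=none; bids=[-] asks=[#3:5@95]
After op 5 [order #4] limit_buy(price=97, qty=2): fills=#4x#3:2@95; bids=[-] asks=[#3:3@95]

Answer: bid=98 ask=-
bid=- ask=95
bid=- ask=-
bid=- ask=95
bid=- ask=95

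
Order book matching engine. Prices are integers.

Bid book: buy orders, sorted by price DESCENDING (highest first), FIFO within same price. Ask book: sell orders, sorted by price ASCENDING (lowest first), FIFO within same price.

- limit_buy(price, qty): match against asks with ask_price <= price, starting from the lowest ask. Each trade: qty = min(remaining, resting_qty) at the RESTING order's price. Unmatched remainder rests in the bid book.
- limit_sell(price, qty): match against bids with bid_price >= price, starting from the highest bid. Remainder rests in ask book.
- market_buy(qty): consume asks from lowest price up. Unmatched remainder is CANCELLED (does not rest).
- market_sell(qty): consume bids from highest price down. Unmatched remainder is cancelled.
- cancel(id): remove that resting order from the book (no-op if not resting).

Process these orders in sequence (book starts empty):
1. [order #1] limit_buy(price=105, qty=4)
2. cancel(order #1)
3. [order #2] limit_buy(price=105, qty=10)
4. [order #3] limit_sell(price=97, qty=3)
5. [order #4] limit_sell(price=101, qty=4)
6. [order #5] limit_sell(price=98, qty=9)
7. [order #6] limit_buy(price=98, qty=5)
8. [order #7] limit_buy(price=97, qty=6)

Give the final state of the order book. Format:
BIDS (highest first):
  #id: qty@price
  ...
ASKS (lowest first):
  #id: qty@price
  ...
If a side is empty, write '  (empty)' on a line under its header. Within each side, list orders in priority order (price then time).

After op 1 [order #1] limit_buy(price=105, qty=4): fills=none; bids=[#1:4@105] asks=[-]
After op 2 cancel(order #1): fills=none; bids=[-] asks=[-]
After op 3 [order #2] limit_buy(price=105, qty=10): fills=none; bids=[#2:10@105] asks=[-]
After op 4 [order #3] limit_sell(price=97, qty=3): fills=#2x#3:3@105; bids=[#2:7@105] asks=[-]
After op 5 [order #4] limit_sell(price=101, qty=4): fills=#2x#4:4@105; bids=[#2:3@105] asks=[-]
After op 6 [order #5] limit_sell(price=98, qty=9): fills=#2x#5:3@105; bids=[-] asks=[#5:6@98]
After op 7 [order #6] limit_buy(price=98, qty=5): fills=#6x#5:5@98; bids=[-] asks=[#5:1@98]
After op 8 [order #7] limit_buy(price=97, qty=6): fills=none; bids=[#7:6@97] asks=[#5:1@98]

Answer: BIDS (highest first):
  #7: 6@97
ASKS (lowest first):
  #5: 1@98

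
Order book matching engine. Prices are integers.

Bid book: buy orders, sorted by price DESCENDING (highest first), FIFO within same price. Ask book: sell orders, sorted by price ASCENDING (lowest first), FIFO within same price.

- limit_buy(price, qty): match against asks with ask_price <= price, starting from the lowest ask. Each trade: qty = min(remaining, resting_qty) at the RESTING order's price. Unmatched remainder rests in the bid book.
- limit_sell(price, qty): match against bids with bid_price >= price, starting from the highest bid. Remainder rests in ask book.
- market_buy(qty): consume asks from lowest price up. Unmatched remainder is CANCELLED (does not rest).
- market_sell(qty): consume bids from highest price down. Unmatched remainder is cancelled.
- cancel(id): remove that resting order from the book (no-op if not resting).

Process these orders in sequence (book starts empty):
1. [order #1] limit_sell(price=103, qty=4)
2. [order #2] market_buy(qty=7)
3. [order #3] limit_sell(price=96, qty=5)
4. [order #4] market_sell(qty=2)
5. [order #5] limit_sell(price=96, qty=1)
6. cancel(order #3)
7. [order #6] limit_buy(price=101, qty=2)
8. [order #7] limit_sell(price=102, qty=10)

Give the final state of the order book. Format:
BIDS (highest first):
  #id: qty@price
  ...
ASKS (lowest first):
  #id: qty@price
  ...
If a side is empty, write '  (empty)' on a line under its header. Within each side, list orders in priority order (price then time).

Answer: BIDS (highest first):
  #6: 1@101
ASKS (lowest first):
  #7: 10@102

Derivation:
After op 1 [order #1] limit_sell(price=103, qty=4): fills=none; bids=[-] asks=[#1:4@103]
After op 2 [order #2] market_buy(qty=7): fills=#2x#1:4@103; bids=[-] asks=[-]
After op 3 [order #3] limit_sell(price=96, qty=5): fills=none; bids=[-] asks=[#3:5@96]
After op 4 [order #4] market_sell(qty=2): fills=none; bids=[-] asks=[#3:5@96]
After op 5 [order #5] limit_sell(price=96, qty=1): fills=none; bids=[-] asks=[#3:5@96 #5:1@96]
After op 6 cancel(order #3): fills=none; bids=[-] asks=[#5:1@96]
After op 7 [order #6] limit_buy(price=101, qty=2): fills=#6x#5:1@96; bids=[#6:1@101] asks=[-]
After op 8 [order #7] limit_sell(price=102, qty=10): fills=none; bids=[#6:1@101] asks=[#7:10@102]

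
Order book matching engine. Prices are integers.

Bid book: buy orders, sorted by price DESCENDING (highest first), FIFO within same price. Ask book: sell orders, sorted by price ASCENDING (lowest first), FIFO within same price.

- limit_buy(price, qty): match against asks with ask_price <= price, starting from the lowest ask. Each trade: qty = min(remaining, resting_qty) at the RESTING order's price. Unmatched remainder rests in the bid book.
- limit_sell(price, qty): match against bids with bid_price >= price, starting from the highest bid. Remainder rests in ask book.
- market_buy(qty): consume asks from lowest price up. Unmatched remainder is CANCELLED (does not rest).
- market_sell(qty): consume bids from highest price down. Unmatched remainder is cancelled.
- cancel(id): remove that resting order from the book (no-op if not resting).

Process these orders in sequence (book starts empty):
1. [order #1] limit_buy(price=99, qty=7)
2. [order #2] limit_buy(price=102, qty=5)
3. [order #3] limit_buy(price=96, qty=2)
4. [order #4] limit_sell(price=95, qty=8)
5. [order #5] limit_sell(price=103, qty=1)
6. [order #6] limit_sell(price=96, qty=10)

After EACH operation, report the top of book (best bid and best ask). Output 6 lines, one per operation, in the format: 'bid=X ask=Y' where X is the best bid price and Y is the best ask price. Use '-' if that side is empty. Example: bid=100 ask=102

Answer: bid=99 ask=-
bid=102 ask=-
bid=102 ask=-
bid=99 ask=-
bid=99 ask=103
bid=- ask=96

Derivation:
After op 1 [order #1] limit_buy(price=99, qty=7): fills=none; bids=[#1:7@99] asks=[-]
After op 2 [order #2] limit_buy(price=102, qty=5): fills=none; bids=[#2:5@102 #1:7@99] asks=[-]
After op 3 [order #3] limit_buy(price=96, qty=2): fills=none; bids=[#2:5@102 #1:7@99 #3:2@96] asks=[-]
After op 4 [order #4] limit_sell(price=95, qty=8): fills=#2x#4:5@102 #1x#4:3@99; bids=[#1:4@99 #3:2@96] asks=[-]
After op 5 [order #5] limit_sell(price=103, qty=1): fills=none; bids=[#1:4@99 #3:2@96] asks=[#5:1@103]
After op 6 [order #6] limit_sell(price=96, qty=10): fills=#1x#6:4@99 #3x#6:2@96; bids=[-] asks=[#6:4@96 #5:1@103]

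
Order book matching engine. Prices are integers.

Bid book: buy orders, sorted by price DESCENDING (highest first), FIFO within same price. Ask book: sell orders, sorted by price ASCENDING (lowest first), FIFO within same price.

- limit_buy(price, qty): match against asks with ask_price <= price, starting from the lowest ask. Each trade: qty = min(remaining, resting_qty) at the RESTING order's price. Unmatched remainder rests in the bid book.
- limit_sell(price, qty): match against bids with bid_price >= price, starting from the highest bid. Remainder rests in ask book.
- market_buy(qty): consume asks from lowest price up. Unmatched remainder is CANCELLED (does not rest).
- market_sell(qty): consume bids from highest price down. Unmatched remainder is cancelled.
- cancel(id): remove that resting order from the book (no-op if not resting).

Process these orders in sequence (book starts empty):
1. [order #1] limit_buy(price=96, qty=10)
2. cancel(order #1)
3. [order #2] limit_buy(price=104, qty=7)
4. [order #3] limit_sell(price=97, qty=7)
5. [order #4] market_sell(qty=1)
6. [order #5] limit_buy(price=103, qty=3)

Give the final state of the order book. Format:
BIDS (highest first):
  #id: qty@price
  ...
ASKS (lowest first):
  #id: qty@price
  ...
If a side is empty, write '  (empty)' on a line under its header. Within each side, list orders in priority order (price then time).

After op 1 [order #1] limit_buy(price=96, qty=10): fills=none; bids=[#1:10@96] asks=[-]
After op 2 cancel(order #1): fills=none; bids=[-] asks=[-]
After op 3 [order #2] limit_buy(price=104, qty=7): fills=none; bids=[#2:7@104] asks=[-]
After op 4 [order #3] limit_sell(price=97, qty=7): fills=#2x#3:7@104; bids=[-] asks=[-]
After op 5 [order #4] market_sell(qty=1): fills=none; bids=[-] asks=[-]
After op 6 [order #5] limit_buy(price=103, qty=3): fills=none; bids=[#5:3@103] asks=[-]

Answer: BIDS (highest first):
  #5: 3@103
ASKS (lowest first):
  (empty)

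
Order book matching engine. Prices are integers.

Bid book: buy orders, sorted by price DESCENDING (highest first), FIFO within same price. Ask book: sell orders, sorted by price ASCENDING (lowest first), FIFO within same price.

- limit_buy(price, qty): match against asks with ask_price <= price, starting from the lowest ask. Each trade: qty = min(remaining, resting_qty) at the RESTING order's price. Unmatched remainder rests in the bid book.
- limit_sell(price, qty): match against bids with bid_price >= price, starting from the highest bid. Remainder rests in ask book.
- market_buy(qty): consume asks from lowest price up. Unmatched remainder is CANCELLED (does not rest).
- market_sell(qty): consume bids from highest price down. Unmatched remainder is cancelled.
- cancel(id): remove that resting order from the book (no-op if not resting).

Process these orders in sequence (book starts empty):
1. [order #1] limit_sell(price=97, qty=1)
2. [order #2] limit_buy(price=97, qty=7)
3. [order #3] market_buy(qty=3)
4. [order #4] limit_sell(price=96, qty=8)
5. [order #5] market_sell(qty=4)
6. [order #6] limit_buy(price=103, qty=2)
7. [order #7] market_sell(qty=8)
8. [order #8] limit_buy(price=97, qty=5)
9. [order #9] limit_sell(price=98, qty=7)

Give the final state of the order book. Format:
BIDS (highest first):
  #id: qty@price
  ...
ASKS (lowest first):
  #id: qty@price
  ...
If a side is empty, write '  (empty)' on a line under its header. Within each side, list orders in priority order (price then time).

Answer: BIDS (highest first):
  #8: 5@97
ASKS (lowest first):
  #9: 7@98

Derivation:
After op 1 [order #1] limit_sell(price=97, qty=1): fills=none; bids=[-] asks=[#1:1@97]
After op 2 [order #2] limit_buy(price=97, qty=7): fills=#2x#1:1@97; bids=[#2:6@97] asks=[-]
After op 3 [order #3] market_buy(qty=3): fills=none; bids=[#2:6@97] asks=[-]
After op 4 [order #4] limit_sell(price=96, qty=8): fills=#2x#4:6@97; bids=[-] asks=[#4:2@96]
After op 5 [order #5] market_sell(qty=4): fills=none; bids=[-] asks=[#4:2@96]
After op 6 [order #6] limit_buy(price=103, qty=2): fills=#6x#4:2@96; bids=[-] asks=[-]
After op 7 [order #7] market_sell(qty=8): fills=none; bids=[-] asks=[-]
After op 8 [order #8] limit_buy(price=97, qty=5): fills=none; bids=[#8:5@97] asks=[-]
After op 9 [order #9] limit_sell(price=98, qty=7): fills=none; bids=[#8:5@97] asks=[#9:7@98]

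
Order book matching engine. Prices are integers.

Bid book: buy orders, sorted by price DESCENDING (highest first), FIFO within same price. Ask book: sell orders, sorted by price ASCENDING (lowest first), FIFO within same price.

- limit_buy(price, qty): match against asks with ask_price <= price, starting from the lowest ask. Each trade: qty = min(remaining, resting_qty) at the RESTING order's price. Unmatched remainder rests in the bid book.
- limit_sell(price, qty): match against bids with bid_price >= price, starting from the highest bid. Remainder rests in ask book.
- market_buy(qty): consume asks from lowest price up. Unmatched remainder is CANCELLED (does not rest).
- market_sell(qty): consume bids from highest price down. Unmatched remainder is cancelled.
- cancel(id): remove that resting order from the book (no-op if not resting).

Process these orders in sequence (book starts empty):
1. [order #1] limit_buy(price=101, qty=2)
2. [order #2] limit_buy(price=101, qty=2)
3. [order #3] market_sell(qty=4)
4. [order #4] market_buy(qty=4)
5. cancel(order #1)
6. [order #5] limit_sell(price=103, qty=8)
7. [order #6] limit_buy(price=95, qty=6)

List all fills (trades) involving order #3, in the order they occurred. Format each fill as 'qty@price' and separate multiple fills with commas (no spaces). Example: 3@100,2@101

After op 1 [order #1] limit_buy(price=101, qty=2): fills=none; bids=[#1:2@101] asks=[-]
After op 2 [order #2] limit_buy(price=101, qty=2): fills=none; bids=[#1:2@101 #2:2@101] asks=[-]
After op 3 [order #3] market_sell(qty=4): fills=#1x#3:2@101 #2x#3:2@101; bids=[-] asks=[-]
After op 4 [order #4] market_buy(qty=4): fills=none; bids=[-] asks=[-]
After op 5 cancel(order #1): fills=none; bids=[-] asks=[-]
After op 6 [order #5] limit_sell(price=103, qty=8): fills=none; bids=[-] asks=[#5:8@103]
After op 7 [order #6] limit_buy(price=95, qty=6): fills=none; bids=[#6:6@95] asks=[#5:8@103]

Answer: 2@101,2@101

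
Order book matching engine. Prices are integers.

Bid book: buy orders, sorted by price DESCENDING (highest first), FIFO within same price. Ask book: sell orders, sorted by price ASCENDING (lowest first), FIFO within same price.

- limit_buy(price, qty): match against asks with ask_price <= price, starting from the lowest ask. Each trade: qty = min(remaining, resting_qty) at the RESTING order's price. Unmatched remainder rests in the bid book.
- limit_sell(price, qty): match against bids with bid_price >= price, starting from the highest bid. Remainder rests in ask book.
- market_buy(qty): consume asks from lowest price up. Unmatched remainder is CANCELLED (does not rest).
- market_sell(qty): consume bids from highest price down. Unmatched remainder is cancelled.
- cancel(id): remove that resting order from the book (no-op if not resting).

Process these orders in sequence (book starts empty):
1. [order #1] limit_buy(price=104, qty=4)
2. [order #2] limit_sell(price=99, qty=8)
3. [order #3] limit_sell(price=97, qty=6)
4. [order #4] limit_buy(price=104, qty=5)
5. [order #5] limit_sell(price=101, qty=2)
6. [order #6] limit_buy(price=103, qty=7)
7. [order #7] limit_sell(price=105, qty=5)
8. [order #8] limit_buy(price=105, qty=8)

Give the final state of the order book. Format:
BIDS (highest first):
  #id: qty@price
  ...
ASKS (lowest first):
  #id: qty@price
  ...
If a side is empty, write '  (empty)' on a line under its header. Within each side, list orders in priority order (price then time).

Answer: BIDS (highest first):
  #8: 3@105
ASKS (lowest first):
  (empty)

Derivation:
After op 1 [order #1] limit_buy(price=104, qty=4): fills=none; bids=[#1:4@104] asks=[-]
After op 2 [order #2] limit_sell(price=99, qty=8): fills=#1x#2:4@104; bids=[-] asks=[#2:4@99]
After op 3 [order #3] limit_sell(price=97, qty=6): fills=none; bids=[-] asks=[#3:6@97 #2:4@99]
After op 4 [order #4] limit_buy(price=104, qty=5): fills=#4x#3:5@97; bids=[-] asks=[#3:1@97 #2:4@99]
After op 5 [order #5] limit_sell(price=101, qty=2): fills=none; bids=[-] asks=[#3:1@97 #2:4@99 #5:2@101]
After op 6 [order #6] limit_buy(price=103, qty=7): fills=#6x#3:1@97 #6x#2:4@99 #6x#5:2@101; bids=[-] asks=[-]
After op 7 [order #7] limit_sell(price=105, qty=5): fills=none; bids=[-] asks=[#7:5@105]
After op 8 [order #8] limit_buy(price=105, qty=8): fills=#8x#7:5@105; bids=[#8:3@105] asks=[-]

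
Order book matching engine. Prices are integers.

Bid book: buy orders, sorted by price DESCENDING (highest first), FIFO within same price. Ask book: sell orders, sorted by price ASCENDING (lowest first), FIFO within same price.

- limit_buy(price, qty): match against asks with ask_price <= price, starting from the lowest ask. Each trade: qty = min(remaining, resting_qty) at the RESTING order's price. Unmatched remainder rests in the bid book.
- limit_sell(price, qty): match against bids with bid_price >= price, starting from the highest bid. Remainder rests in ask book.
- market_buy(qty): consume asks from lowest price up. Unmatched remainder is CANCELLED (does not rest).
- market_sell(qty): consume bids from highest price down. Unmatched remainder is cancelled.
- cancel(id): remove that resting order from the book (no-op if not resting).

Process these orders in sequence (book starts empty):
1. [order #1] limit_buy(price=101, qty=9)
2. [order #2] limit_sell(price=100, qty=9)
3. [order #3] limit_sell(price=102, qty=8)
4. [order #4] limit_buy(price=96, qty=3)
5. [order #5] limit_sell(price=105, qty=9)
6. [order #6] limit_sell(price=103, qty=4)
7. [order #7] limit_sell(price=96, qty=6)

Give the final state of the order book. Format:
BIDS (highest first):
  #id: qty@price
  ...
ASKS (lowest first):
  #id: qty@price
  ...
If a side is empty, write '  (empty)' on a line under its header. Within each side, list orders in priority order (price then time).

After op 1 [order #1] limit_buy(price=101, qty=9): fills=none; bids=[#1:9@101] asks=[-]
After op 2 [order #2] limit_sell(price=100, qty=9): fills=#1x#2:9@101; bids=[-] asks=[-]
After op 3 [order #3] limit_sell(price=102, qty=8): fills=none; bids=[-] asks=[#3:8@102]
After op 4 [order #4] limit_buy(price=96, qty=3): fills=none; bids=[#4:3@96] asks=[#3:8@102]
After op 5 [order #5] limit_sell(price=105, qty=9): fills=none; bids=[#4:3@96] asks=[#3:8@102 #5:9@105]
After op 6 [order #6] limit_sell(price=103, qty=4): fills=none; bids=[#4:3@96] asks=[#3:8@102 #6:4@103 #5:9@105]
After op 7 [order #7] limit_sell(price=96, qty=6): fills=#4x#7:3@96; bids=[-] asks=[#7:3@96 #3:8@102 #6:4@103 #5:9@105]

Answer: BIDS (highest first):
  (empty)
ASKS (lowest first):
  #7: 3@96
  #3: 8@102
  #6: 4@103
  #5: 9@105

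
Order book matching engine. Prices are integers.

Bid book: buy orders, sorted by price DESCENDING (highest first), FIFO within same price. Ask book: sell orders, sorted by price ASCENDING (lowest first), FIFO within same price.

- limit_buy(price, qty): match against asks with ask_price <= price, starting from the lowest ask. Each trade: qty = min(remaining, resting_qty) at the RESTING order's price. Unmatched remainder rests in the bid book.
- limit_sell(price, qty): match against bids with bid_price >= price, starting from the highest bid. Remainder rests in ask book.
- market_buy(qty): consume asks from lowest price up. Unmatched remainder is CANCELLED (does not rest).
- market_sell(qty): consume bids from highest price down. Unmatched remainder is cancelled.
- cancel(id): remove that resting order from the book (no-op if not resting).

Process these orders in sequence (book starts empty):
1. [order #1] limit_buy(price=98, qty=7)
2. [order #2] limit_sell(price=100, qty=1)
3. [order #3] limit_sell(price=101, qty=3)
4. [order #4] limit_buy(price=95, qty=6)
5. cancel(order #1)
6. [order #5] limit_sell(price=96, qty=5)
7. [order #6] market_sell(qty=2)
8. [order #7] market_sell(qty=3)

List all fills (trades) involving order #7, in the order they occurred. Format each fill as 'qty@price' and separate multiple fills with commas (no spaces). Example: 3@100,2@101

Answer: 3@95

Derivation:
After op 1 [order #1] limit_buy(price=98, qty=7): fills=none; bids=[#1:7@98] asks=[-]
After op 2 [order #2] limit_sell(price=100, qty=1): fills=none; bids=[#1:7@98] asks=[#2:1@100]
After op 3 [order #3] limit_sell(price=101, qty=3): fills=none; bids=[#1:7@98] asks=[#2:1@100 #3:3@101]
After op 4 [order #4] limit_buy(price=95, qty=6): fills=none; bids=[#1:7@98 #4:6@95] asks=[#2:1@100 #3:3@101]
After op 5 cancel(order #1): fills=none; bids=[#4:6@95] asks=[#2:1@100 #3:3@101]
After op 6 [order #5] limit_sell(price=96, qty=5): fills=none; bids=[#4:6@95] asks=[#5:5@96 #2:1@100 #3:3@101]
After op 7 [order #6] market_sell(qty=2): fills=#4x#6:2@95; bids=[#4:4@95] asks=[#5:5@96 #2:1@100 #3:3@101]
After op 8 [order #7] market_sell(qty=3): fills=#4x#7:3@95; bids=[#4:1@95] asks=[#5:5@96 #2:1@100 #3:3@101]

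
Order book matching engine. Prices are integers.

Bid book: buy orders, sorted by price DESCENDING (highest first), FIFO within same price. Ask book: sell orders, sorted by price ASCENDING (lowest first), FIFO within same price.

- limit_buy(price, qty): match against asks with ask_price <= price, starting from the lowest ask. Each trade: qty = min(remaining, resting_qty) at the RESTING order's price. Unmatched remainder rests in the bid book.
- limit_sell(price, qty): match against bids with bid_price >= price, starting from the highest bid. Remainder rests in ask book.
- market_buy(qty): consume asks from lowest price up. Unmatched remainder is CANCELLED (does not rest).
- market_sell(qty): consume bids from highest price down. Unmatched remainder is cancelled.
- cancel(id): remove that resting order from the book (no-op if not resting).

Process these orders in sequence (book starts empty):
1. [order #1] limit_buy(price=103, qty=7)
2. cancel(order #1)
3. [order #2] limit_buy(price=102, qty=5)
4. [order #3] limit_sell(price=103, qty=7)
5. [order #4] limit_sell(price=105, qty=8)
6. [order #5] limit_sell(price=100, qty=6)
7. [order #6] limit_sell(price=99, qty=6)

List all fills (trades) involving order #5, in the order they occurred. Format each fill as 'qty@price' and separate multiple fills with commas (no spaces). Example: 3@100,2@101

After op 1 [order #1] limit_buy(price=103, qty=7): fills=none; bids=[#1:7@103] asks=[-]
After op 2 cancel(order #1): fills=none; bids=[-] asks=[-]
After op 3 [order #2] limit_buy(price=102, qty=5): fills=none; bids=[#2:5@102] asks=[-]
After op 4 [order #3] limit_sell(price=103, qty=7): fills=none; bids=[#2:5@102] asks=[#3:7@103]
After op 5 [order #4] limit_sell(price=105, qty=8): fills=none; bids=[#2:5@102] asks=[#3:7@103 #4:8@105]
After op 6 [order #5] limit_sell(price=100, qty=6): fills=#2x#5:5@102; bids=[-] asks=[#5:1@100 #3:7@103 #4:8@105]
After op 7 [order #6] limit_sell(price=99, qty=6): fills=none; bids=[-] asks=[#6:6@99 #5:1@100 #3:7@103 #4:8@105]

Answer: 5@102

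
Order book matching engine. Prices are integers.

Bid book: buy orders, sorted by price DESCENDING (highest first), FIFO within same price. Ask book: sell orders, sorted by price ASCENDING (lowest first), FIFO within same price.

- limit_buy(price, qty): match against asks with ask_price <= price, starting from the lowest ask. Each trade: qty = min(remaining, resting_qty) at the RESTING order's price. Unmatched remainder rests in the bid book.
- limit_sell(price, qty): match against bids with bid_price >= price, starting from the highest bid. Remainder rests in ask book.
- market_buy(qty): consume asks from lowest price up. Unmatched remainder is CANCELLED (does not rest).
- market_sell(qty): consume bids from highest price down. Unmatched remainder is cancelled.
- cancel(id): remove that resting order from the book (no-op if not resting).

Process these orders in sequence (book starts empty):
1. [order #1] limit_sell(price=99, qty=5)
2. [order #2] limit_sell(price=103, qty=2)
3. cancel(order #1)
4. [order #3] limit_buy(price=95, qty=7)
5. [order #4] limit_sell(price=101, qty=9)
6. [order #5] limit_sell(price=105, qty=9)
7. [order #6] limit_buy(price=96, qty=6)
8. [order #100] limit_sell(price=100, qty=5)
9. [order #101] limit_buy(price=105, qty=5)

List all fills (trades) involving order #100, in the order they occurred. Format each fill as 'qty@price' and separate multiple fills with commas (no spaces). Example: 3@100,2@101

After op 1 [order #1] limit_sell(price=99, qty=5): fills=none; bids=[-] asks=[#1:5@99]
After op 2 [order #2] limit_sell(price=103, qty=2): fills=none; bids=[-] asks=[#1:5@99 #2:2@103]
After op 3 cancel(order #1): fills=none; bids=[-] asks=[#2:2@103]
After op 4 [order #3] limit_buy(price=95, qty=7): fills=none; bids=[#3:7@95] asks=[#2:2@103]
After op 5 [order #4] limit_sell(price=101, qty=9): fills=none; bids=[#3:7@95] asks=[#4:9@101 #2:2@103]
After op 6 [order #5] limit_sell(price=105, qty=9): fills=none; bids=[#3:7@95] asks=[#4:9@101 #2:2@103 #5:9@105]
After op 7 [order #6] limit_buy(price=96, qty=6): fills=none; bids=[#6:6@96 #3:7@95] asks=[#4:9@101 #2:2@103 #5:9@105]
After op 8 [order #100] limit_sell(price=100, qty=5): fills=none; bids=[#6:6@96 #3:7@95] asks=[#100:5@100 #4:9@101 #2:2@103 #5:9@105]
After op 9 [order #101] limit_buy(price=105, qty=5): fills=#101x#100:5@100; bids=[#6:6@96 #3:7@95] asks=[#4:9@101 #2:2@103 #5:9@105]

Answer: 5@100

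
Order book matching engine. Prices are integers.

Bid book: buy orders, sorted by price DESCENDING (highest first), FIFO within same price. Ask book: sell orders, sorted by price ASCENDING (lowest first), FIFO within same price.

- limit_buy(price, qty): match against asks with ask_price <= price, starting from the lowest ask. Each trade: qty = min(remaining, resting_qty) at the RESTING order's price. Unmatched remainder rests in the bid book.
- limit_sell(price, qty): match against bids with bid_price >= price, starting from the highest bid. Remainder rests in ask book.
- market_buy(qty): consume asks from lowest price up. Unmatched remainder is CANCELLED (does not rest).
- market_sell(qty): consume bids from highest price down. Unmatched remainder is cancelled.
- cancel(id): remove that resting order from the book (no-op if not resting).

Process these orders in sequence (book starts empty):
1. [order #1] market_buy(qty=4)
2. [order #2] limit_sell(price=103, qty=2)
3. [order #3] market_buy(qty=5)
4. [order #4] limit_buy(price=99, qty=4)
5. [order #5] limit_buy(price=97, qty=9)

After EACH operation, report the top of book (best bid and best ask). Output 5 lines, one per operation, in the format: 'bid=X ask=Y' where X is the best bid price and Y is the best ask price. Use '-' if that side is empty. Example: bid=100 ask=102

After op 1 [order #1] market_buy(qty=4): fills=none; bids=[-] asks=[-]
After op 2 [order #2] limit_sell(price=103, qty=2): fills=none; bids=[-] asks=[#2:2@103]
After op 3 [order #3] market_buy(qty=5): fills=#3x#2:2@103; bids=[-] asks=[-]
After op 4 [order #4] limit_buy(price=99, qty=4): fills=none; bids=[#4:4@99] asks=[-]
After op 5 [order #5] limit_buy(price=97, qty=9): fills=none; bids=[#4:4@99 #5:9@97] asks=[-]

Answer: bid=- ask=-
bid=- ask=103
bid=- ask=-
bid=99 ask=-
bid=99 ask=-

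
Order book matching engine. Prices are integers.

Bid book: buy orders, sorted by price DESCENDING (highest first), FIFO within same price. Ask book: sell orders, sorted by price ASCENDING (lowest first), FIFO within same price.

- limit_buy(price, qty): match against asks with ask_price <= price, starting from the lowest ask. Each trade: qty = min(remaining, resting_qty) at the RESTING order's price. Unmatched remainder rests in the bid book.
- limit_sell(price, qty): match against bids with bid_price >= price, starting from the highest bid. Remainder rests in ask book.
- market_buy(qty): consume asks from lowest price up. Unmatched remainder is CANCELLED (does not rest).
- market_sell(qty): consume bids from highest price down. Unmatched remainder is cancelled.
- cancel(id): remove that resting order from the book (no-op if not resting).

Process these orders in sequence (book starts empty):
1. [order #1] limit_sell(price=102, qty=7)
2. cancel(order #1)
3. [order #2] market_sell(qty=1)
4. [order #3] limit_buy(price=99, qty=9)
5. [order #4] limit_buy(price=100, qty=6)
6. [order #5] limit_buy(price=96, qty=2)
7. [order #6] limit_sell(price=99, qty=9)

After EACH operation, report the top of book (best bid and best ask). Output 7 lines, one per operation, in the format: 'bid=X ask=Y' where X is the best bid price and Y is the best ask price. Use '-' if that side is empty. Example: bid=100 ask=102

Answer: bid=- ask=102
bid=- ask=-
bid=- ask=-
bid=99 ask=-
bid=100 ask=-
bid=100 ask=-
bid=99 ask=-

Derivation:
After op 1 [order #1] limit_sell(price=102, qty=7): fills=none; bids=[-] asks=[#1:7@102]
After op 2 cancel(order #1): fills=none; bids=[-] asks=[-]
After op 3 [order #2] market_sell(qty=1): fills=none; bids=[-] asks=[-]
After op 4 [order #3] limit_buy(price=99, qty=9): fills=none; bids=[#3:9@99] asks=[-]
After op 5 [order #4] limit_buy(price=100, qty=6): fills=none; bids=[#4:6@100 #3:9@99] asks=[-]
After op 6 [order #5] limit_buy(price=96, qty=2): fills=none; bids=[#4:6@100 #3:9@99 #5:2@96] asks=[-]
After op 7 [order #6] limit_sell(price=99, qty=9): fills=#4x#6:6@100 #3x#6:3@99; bids=[#3:6@99 #5:2@96] asks=[-]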